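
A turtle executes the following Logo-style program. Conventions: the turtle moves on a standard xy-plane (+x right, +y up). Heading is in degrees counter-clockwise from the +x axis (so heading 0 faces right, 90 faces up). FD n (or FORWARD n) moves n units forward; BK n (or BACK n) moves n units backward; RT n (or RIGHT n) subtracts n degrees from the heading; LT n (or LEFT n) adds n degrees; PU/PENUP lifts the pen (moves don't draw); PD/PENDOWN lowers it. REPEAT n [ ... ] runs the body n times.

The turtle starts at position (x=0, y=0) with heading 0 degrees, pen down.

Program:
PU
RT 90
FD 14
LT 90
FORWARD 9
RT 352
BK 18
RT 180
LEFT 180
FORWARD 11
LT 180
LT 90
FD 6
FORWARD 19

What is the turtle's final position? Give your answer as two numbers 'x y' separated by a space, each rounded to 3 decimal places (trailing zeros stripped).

Executing turtle program step by step:
Start: pos=(0,0), heading=0, pen down
PU: pen up
RT 90: heading 0 -> 270
FD 14: (0,0) -> (0,-14) [heading=270, move]
LT 90: heading 270 -> 0
FD 9: (0,-14) -> (9,-14) [heading=0, move]
RT 352: heading 0 -> 8
BK 18: (9,-14) -> (-8.825,-16.505) [heading=8, move]
RT 180: heading 8 -> 188
LT 180: heading 188 -> 8
FD 11: (-8.825,-16.505) -> (2.068,-14.974) [heading=8, move]
LT 180: heading 8 -> 188
LT 90: heading 188 -> 278
FD 6: (2.068,-14.974) -> (2.903,-20.916) [heading=278, move]
FD 19: (2.903,-20.916) -> (5.547,-39.731) [heading=278, move]
Final: pos=(5.547,-39.731), heading=278, 0 segment(s) drawn

Answer: 5.547 -39.731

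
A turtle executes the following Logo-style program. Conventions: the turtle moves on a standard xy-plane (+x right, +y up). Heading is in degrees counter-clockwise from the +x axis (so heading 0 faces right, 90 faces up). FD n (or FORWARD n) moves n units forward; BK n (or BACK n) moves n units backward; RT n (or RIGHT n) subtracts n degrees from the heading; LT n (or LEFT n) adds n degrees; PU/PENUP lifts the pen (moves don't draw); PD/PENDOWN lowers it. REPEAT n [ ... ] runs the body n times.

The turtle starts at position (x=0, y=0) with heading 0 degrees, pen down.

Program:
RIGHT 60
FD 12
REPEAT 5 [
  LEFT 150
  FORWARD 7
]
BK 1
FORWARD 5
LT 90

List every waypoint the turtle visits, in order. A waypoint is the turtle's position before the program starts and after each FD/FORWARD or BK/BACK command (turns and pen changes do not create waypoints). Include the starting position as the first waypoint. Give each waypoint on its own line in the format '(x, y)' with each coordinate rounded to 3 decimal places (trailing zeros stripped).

Executing turtle program step by step:
Start: pos=(0,0), heading=0, pen down
RT 60: heading 0 -> 300
FD 12: (0,0) -> (6,-10.392) [heading=300, draw]
REPEAT 5 [
  -- iteration 1/5 --
  LT 150: heading 300 -> 90
  FD 7: (6,-10.392) -> (6,-3.392) [heading=90, draw]
  -- iteration 2/5 --
  LT 150: heading 90 -> 240
  FD 7: (6,-3.392) -> (2.5,-9.454) [heading=240, draw]
  -- iteration 3/5 --
  LT 150: heading 240 -> 30
  FD 7: (2.5,-9.454) -> (8.562,-5.954) [heading=30, draw]
  -- iteration 4/5 --
  LT 150: heading 30 -> 180
  FD 7: (8.562,-5.954) -> (1.562,-5.954) [heading=180, draw]
  -- iteration 5/5 --
  LT 150: heading 180 -> 330
  FD 7: (1.562,-5.954) -> (7.624,-9.454) [heading=330, draw]
]
BK 1: (7.624,-9.454) -> (6.758,-8.954) [heading=330, draw]
FD 5: (6.758,-8.954) -> (11.088,-11.454) [heading=330, draw]
LT 90: heading 330 -> 60
Final: pos=(11.088,-11.454), heading=60, 8 segment(s) drawn
Waypoints (9 total):
(0, 0)
(6, -10.392)
(6, -3.392)
(2.5, -9.454)
(8.562, -5.954)
(1.562, -5.954)
(7.624, -9.454)
(6.758, -8.954)
(11.088, -11.454)

Answer: (0, 0)
(6, -10.392)
(6, -3.392)
(2.5, -9.454)
(8.562, -5.954)
(1.562, -5.954)
(7.624, -9.454)
(6.758, -8.954)
(11.088, -11.454)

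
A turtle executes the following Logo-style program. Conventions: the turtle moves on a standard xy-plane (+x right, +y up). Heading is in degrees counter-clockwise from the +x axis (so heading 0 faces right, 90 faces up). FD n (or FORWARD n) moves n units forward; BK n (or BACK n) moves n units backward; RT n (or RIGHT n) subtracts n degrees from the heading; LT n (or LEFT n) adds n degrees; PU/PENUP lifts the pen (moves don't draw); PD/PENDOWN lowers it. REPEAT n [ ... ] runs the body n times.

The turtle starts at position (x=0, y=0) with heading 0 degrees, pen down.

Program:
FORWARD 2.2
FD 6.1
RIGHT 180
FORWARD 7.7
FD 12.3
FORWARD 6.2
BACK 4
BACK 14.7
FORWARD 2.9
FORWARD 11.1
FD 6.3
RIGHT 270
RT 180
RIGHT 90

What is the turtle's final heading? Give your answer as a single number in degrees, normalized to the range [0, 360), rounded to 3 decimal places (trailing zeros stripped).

Answer: 0

Derivation:
Executing turtle program step by step:
Start: pos=(0,0), heading=0, pen down
FD 2.2: (0,0) -> (2.2,0) [heading=0, draw]
FD 6.1: (2.2,0) -> (8.3,0) [heading=0, draw]
RT 180: heading 0 -> 180
FD 7.7: (8.3,0) -> (0.6,0) [heading=180, draw]
FD 12.3: (0.6,0) -> (-11.7,0) [heading=180, draw]
FD 6.2: (-11.7,0) -> (-17.9,0) [heading=180, draw]
BK 4: (-17.9,0) -> (-13.9,0) [heading=180, draw]
BK 14.7: (-13.9,0) -> (0.8,0) [heading=180, draw]
FD 2.9: (0.8,0) -> (-2.1,0) [heading=180, draw]
FD 11.1: (-2.1,0) -> (-13.2,0) [heading=180, draw]
FD 6.3: (-13.2,0) -> (-19.5,0) [heading=180, draw]
RT 270: heading 180 -> 270
RT 180: heading 270 -> 90
RT 90: heading 90 -> 0
Final: pos=(-19.5,0), heading=0, 10 segment(s) drawn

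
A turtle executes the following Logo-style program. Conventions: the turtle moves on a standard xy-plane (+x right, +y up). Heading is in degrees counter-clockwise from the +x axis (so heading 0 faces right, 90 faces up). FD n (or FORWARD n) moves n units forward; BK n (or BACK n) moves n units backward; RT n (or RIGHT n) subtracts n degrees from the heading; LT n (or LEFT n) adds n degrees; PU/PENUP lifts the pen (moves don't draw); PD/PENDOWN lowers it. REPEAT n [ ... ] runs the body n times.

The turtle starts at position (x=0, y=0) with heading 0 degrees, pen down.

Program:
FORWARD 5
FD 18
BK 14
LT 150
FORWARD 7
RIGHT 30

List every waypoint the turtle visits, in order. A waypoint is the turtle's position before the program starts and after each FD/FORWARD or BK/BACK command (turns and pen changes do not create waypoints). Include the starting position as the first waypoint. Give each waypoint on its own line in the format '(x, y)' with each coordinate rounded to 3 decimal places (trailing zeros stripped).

Executing turtle program step by step:
Start: pos=(0,0), heading=0, pen down
FD 5: (0,0) -> (5,0) [heading=0, draw]
FD 18: (5,0) -> (23,0) [heading=0, draw]
BK 14: (23,0) -> (9,0) [heading=0, draw]
LT 150: heading 0 -> 150
FD 7: (9,0) -> (2.938,3.5) [heading=150, draw]
RT 30: heading 150 -> 120
Final: pos=(2.938,3.5), heading=120, 4 segment(s) drawn
Waypoints (5 total):
(0, 0)
(5, 0)
(23, 0)
(9, 0)
(2.938, 3.5)

Answer: (0, 0)
(5, 0)
(23, 0)
(9, 0)
(2.938, 3.5)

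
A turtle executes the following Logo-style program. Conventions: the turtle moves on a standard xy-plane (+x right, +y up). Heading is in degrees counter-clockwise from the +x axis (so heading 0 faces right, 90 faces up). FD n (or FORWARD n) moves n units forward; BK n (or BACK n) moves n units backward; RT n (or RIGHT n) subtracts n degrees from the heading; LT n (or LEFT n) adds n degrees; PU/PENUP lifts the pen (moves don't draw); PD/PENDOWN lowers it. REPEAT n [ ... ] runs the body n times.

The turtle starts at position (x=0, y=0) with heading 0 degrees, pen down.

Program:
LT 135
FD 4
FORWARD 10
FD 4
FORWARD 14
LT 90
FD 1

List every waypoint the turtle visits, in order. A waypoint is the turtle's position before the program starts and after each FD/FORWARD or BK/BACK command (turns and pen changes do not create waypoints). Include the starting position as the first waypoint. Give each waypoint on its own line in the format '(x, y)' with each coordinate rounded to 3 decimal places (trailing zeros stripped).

Executing turtle program step by step:
Start: pos=(0,0), heading=0, pen down
LT 135: heading 0 -> 135
FD 4: (0,0) -> (-2.828,2.828) [heading=135, draw]
FD 10: (-2.828,2.828) -> (-9.899,9.899) [heading=135, draw]
FD 4: (-9.899,9.899) -> (-12.728,12.728) [heading=135, draw]
FD 14: (-12.728,12.728) -> (-22.627,22.627) [heading=135, draw]
LT 90: heading 135 -> 225
FD 1: (-22.627,22.627) -> (-23.335,21.92) [heading=225, draw]
Final: pos=(-23.335,21.92), heading=225, 5 segment(s) drawn
Waypoints (6 total):
(0, 0)
(-2.828, 2.828)
(-9.899, 9.899)
(-12.728, 12.728)
(-22.627, 22.627)
(-23.335, 21.92)

Answer: (0, 0)
(-2.828, 2.828)
(-9.899, 9.899)
(-12.728, 12.728)
(-22.627, 22.627)
(-23.335, 21.92)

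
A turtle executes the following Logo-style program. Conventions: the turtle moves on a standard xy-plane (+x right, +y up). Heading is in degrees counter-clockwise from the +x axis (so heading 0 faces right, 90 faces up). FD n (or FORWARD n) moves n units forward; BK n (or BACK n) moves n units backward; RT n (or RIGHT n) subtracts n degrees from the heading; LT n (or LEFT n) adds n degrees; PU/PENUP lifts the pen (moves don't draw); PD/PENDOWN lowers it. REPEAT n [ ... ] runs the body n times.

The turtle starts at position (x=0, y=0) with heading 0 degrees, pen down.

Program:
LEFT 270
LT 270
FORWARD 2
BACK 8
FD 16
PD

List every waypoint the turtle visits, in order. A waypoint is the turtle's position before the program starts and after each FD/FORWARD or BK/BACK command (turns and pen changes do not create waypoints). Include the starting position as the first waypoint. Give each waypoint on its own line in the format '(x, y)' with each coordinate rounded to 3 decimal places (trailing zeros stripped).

Answer: (0, 0)
(-2, 0)
(6, 0)
(-10, 0)

Derivation:
Executing turtle program step by step:
Start: pos=(0,0), heading=0, pen down
LT 270: heading 0 -> 270
LT 270: heading 270 -> 180
FD 2: (0,0) -> (-2,0) [heading=180, draw]
BK 8: (-2,0) -> (6,0) [heading=180, draw]
FD 16: (6,0) -> (-10,0) [heading=180, draw]
PD: pen down
Final: pos=(-10,0), heading=180, 3 segment(s) drawn
Waypoints (4 total):
(0, 0)
(-2, 0)
(6, 0)
(-10, 0)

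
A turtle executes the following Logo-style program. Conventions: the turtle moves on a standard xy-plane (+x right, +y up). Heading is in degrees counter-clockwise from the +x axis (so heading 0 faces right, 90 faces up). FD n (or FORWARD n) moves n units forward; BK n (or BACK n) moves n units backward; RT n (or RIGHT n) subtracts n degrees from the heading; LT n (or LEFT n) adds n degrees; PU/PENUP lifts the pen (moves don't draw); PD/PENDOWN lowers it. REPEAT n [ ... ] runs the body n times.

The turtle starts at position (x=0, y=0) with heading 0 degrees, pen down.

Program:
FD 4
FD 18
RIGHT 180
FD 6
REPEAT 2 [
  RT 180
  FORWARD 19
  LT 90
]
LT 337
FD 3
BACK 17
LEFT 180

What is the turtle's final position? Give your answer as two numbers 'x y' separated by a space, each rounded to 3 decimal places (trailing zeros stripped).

Executing turtle program step by step:
Start: pos=(0,0), heading=0, pen down
FD 4: (0,0) -> (4,0) [heading=0, draw]
FD 18: (4,0) -> (22,0) [heading=0, draw]
RT 180: heading 0 -> 180
FD 6: (22,0) -> (16,0) [heading=180, draw]
REPEAT 2 [
  -- iteration 1/2 --
  RT 180: heading 180 -> 0
  FD 19: (16,0) -> (35,0) [heading=0, draw]
  LT 90: heading 0 -> 90
  -- iteration 2/2 --
  RT 180: heading 90 -> 270
  FD 19: (35,0) -> (35,-19) [heading=270, draw]
  LT 90: heading 270 -> 0
]
LT 337: heading 0 -> 337
FD 3: (35,-19) -> (37.762,-20.172) [heading=337, draw]
BK 17: (37.762,-20.172) -> (22.113,-13.53) [heading=337, draw]
LT 180: heading 337 -> 157
Final: pos=(22.113,-13.53), heading=157, 7 segment(s) drawn

Answer: 22.113 -13.53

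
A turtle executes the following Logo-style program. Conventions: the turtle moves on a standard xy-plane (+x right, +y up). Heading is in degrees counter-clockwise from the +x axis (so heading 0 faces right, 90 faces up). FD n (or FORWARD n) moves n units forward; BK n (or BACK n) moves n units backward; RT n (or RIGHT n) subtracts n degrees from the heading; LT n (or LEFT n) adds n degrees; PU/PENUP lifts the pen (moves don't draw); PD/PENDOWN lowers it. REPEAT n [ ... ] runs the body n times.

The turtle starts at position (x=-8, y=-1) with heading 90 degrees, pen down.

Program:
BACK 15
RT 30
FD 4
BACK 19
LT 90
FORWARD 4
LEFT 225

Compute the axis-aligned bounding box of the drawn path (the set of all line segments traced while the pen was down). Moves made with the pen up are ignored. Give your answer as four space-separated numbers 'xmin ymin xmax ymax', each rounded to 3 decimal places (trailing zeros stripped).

Executing turtle program step by step:
Start: pos=(-8,-1), heading=90, pen down
BK 15: (-8,-1) -> (-8,-16) [heading=90, draw]
RT 30: heading 90 -> 60
FD 4: (-8,-16) -> (-6,-12.536) [heading=60, draw]
BK 19: (-6,-12.536) -> (-15.5,-28.99) [heading=60, draw]
LT 90: heading 60 -> 150
FD 4: (-15.5,-28.99) -> (-18.964,-26.99) [heading=150, draw]
LT 225: heading 150 -> 15
Final: pos=(-18.964,-26.99), heading=15, 4 segment(s) drawn

Segment endpoints: x in {-18.964, -15.5, -8, -8, -6}, y in {-28.99, -26.99, -16, -12.536, -1}
xmin=-18.964, ymin=-28.99, xmax=-6, ymax=-1

Answer: -18.964 -28.99 -6 -1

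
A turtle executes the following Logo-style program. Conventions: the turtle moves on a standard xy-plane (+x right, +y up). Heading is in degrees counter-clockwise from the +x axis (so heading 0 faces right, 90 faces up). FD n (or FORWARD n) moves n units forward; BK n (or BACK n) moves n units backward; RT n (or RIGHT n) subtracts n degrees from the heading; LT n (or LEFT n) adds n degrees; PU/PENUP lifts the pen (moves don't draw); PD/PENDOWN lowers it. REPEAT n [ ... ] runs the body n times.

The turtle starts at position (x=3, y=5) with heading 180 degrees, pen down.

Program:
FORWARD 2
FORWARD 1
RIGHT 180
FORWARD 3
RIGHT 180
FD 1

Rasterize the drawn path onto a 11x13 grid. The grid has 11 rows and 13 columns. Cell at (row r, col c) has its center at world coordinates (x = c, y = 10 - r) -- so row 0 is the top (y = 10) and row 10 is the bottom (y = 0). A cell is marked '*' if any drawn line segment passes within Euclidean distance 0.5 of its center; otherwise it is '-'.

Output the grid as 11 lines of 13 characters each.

Segment 0: (3,5) -> (1,5)
Segment 1: (1,5) -> (0,5)
Segment 2: (0,5) -> (3,5)
Segment 3: (3,5) -> (2,5)

Answer: -------------
-------------
-------------
-------------
-------------
****---------
-------------
-------------
-------------
-------------
-------------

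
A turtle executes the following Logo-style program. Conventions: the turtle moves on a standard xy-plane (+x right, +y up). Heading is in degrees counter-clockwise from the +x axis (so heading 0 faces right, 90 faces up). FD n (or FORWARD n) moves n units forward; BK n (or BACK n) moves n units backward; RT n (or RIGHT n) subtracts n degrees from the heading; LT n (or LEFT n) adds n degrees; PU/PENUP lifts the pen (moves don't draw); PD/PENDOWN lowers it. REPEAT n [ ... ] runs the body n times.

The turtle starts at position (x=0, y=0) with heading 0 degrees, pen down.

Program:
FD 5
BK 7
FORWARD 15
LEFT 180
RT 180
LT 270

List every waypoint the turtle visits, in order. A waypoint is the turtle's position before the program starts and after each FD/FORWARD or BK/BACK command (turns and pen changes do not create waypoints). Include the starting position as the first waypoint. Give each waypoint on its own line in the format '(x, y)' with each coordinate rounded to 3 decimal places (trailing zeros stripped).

Executing turtle program step by step:
Start: pos=(0,0), heading=0, pen down
FD 5: (0,0) -> (5,0) [heading=0, draw]
BK 7: (5,0) -> (-2,0) [heading=0, draw]
FD 15: (-2,0) -> (13,0) [heading=0, draw]
LT 180: heading 0 -> 180
RT 180: heading 180 -> 0
LT 270: heading 0 -> 270
Final: pos=(13,0), heading=270, 3 segment(s) drawn
Waypoints (4 total):
(0, 0)
(5, 0)
(-2, 0)
(13, 0)

Answer: (0, 0)
(5, 0)
(-2, 0)
(13, 0)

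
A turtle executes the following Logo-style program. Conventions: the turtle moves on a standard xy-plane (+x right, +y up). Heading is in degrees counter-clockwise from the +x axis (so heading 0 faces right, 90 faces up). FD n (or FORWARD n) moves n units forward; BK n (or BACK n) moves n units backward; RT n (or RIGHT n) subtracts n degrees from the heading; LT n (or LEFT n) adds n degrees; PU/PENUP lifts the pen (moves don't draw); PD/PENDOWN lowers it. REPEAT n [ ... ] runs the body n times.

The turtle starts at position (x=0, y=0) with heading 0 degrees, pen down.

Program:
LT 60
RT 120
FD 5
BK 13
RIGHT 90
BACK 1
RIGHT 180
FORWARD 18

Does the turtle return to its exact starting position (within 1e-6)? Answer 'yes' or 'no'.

Answer: no

Derivation:
Executing turtle program step by step:
Start: pos=(0,0), heading=0, pen down
LT 60: heading 0 -> 60
RT 120: heading 60 -> 300
FD 5: (0,0) -> (2.5,-4.33) [heading=300, draw]
BK 13: (2.5,-4.33) -> (-4,6.928) [heading=300, draw]
RT 90: heading 300 -> 210
BK 1: (-4,6.928) -> (-3.134,7.428) [heading=210, draw]
RT 180: heading 210 -> 30
FD 18: (-3.134,7.428) -> (12.454,16.428) [heading=30, draw]
Final: pos=(12.454,16.428), heading=30, 4 segment(s) drawn

Start position: (0, 0)
Final position: (12.454, 16.428)
Distance = 20.616; >= 1e-6 -> NOT closed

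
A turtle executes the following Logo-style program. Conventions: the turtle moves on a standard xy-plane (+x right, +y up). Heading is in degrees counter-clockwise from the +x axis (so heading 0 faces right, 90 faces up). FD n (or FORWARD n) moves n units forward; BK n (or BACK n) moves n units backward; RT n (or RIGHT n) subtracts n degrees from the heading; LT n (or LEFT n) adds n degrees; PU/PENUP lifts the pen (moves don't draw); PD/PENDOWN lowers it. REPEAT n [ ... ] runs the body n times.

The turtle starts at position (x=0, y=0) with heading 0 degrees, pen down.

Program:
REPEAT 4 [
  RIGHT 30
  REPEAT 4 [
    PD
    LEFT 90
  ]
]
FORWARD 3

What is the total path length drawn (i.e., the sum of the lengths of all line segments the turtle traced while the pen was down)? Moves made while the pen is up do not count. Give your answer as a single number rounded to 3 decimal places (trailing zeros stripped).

Executing turtle program step by step:
Start: pos=(0,0), heading=0, pen down
REPEAT 4 [
  -- iteration 1/4 --
  RT 30: heading 0 -> 330
  REPEAT 4 [
    -- iteration 1/4 --
    PD: pen down
    LT 90: heading 330 -> 60
    -- iteration 2/4 --
    PD: pen down
    LT 90: heading 60 -> 150
    -- iteration 3/4 --
    PD: pen down
    LT 90: heading 150 -> 240
    -- iteration 4/4 --
    PD: pen down
    LT 90: heading 240 -> 330
  ]
  -- iteration 2/4 --
  RT 30: heading 330 -> 300
  REPEAT 4 [
    -- iteration 1/4 --
    PD: pen down
    LT 90: heading 300 -> 30
    -- iteration 2/4 --
    PD: pen down
    LT 90: heading 30 -> 120
    -- iteration 3/4 --
    PD: pen down
    LT 90: heading 120 -> 210
    -- iteration 4/4 --
    PD: pen down
    LT 90: heading 210 -> 300
  ]
  -- iteration 3/4 --
  RT 30: heading 300 -> 270
  REPEAT 4 [
    -- iteration 1/4 --
    PD: pen down
    LT 90: heading 270 -> 0
    -- iteration 2/4 --
    PD: pen down
    LT 90: heading 0 -> 90
    -- iteration 3/4 --
    PD: pen down
    LT 90: heading 90 -> 180
    -- iteration 4/4 --
    PD: pen down
    LT 90: heading 180 -> 270
  ]
  -- iteration 4/4 --
  RT 30: heading 270 -> 240
  REPEAT 4 [
    -- iteration 1/4 --
    PD: pen down
    LT 90: heading 240 -> 330
    -- iteration 2/4 --
    PD: pen down
    LT 90: heading 330 -> 60
    -- iteration 3/4 --
    PD: pen down
    LT 90: heading 60 -> 150
    -- iteration 4/4 --
    PD: pen down
    LT 90: heading 150 -> 240
  ]
]
FD 3: (0,0) -> (-1.5,-2.598) [heading=240, draw]
Final: pos=(-1.5,-2.598), heading=240, 1 segment(s) drawn

Segment lengths:
  seg 1: (0,0) -> (-1.5,-2.598), length = 3
Total = 3

Answer: 3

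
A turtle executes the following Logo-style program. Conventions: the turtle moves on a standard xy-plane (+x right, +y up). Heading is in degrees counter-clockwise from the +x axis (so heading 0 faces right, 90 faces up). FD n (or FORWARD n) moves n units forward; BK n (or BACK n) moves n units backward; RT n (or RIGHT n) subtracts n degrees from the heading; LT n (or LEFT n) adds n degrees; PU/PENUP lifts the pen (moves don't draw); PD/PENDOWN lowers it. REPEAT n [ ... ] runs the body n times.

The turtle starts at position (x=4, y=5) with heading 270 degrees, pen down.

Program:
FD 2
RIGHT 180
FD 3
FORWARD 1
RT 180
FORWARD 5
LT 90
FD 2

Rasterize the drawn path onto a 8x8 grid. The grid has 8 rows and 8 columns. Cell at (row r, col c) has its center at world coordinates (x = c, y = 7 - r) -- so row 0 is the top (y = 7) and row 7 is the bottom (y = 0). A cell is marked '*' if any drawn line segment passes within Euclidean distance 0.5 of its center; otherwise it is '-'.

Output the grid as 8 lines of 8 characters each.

Segment 0: (4,5) -> (4,3)
Segment 1: (4,3) -> (4,6)
Segment 2: (4,6) -> (4,7)
Segment 3: (4,7) -> (4,2)
Segment 4: (4,2) -> (6,2)

Answer: ----*---
----*---
----*---
----*---
----*---
----***-
--------
--------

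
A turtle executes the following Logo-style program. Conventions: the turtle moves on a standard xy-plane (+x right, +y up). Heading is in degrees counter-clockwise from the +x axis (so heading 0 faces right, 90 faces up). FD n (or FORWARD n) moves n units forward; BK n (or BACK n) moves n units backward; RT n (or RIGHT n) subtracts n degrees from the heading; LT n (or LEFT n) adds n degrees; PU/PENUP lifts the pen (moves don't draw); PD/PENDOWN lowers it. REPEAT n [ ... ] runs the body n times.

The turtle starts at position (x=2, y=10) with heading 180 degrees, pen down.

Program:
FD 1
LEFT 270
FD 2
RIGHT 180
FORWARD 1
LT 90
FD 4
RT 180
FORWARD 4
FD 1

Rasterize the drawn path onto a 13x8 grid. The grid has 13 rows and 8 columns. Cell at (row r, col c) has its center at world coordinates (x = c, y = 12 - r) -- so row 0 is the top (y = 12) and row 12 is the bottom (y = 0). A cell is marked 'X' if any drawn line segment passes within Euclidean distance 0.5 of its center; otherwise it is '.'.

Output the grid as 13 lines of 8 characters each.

Answer: .X......
XXXXXX..
.XX.....
........
........
........
........
........
........
........
........
........
........

Derivation:
Segment 0: (2,10) -> (1,10)
Segment 1: (1,10) -> (1,12)
Segment 2: (1,12) -> (1,11)
Segment 3: (1,11) -> (5,11)
Segment 4: (5,11) -> (1,11)
Segment 5: (1,11) -> (0,11)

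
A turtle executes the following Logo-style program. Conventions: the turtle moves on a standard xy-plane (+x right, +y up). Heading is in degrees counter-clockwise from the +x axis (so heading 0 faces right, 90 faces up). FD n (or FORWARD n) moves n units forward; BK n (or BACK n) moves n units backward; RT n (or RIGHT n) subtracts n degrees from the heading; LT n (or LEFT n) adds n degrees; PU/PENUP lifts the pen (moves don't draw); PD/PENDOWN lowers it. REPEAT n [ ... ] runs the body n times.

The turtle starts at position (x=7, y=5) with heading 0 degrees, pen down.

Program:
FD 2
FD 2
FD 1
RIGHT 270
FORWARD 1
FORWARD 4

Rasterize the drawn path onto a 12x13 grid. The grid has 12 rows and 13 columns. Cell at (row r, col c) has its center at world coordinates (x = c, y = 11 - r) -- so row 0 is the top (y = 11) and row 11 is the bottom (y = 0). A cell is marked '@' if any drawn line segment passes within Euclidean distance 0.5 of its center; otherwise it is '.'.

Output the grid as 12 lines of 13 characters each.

Segment 0: (7,5) -> (9,5)
Segment 1: (9,5) -> (11,5)
Segment 2: (11,5) -> (12,5)
Segment 3: (12,5) -> (12,6)
Segment 4: (12,6) -> (12,10)

Answer: .............
............@
............@
............@
............@
............@
.......@@@@@@
.............
.............
.............
.............
.............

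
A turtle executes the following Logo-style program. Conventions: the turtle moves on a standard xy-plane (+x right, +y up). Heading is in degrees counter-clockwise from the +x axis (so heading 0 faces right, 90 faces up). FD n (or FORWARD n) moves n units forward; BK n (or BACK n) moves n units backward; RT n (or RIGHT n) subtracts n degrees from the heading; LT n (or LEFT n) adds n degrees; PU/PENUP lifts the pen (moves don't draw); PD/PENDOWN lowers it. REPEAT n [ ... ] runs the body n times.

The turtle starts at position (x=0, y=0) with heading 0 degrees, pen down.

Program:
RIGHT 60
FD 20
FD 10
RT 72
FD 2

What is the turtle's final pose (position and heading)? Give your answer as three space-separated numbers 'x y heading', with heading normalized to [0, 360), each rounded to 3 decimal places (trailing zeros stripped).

Executing turtle program step by step:
Start: pos=(0,0), heading=0, pen down
RT 60: heading 0 -> 300
FD 20: (0,0) -> (10,-17.321) [heading=300, draw]
FD 10: (10,-17.321) -> (15,-25.981) [heading=300, draw]
RT 72: heading 300 -> 228
FD 2: (15,-25.981) -> (13.662,-27.467) [heading=228, draw]
Final: pos=(13.662,-27.467), heading=228, 3 segment(s) drawn

Answer: 13.662 -27.467 228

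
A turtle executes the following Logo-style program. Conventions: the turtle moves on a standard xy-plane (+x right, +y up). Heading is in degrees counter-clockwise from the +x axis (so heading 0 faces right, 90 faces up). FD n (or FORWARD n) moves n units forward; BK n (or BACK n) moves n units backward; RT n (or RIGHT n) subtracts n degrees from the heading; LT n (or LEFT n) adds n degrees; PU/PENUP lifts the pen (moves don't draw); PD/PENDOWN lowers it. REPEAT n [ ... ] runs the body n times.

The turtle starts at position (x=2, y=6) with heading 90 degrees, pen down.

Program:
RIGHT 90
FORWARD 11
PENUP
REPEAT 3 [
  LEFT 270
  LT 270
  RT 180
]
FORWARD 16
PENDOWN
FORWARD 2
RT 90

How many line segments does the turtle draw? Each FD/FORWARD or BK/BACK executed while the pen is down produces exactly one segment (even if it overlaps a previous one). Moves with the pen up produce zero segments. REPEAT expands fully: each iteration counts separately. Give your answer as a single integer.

Answer: 2

Derivation:
Executing turtle program step by step:
Start: pos=(2,6), heading=90, pen down
RT 90: heading 90 -> 0
FD 11: (2,6) -> (13,6) [heading=0, draw]
PU: pen up
REPEAT 3 [
  -- iteration 1/3 --
  LT 270: heading 0 -> 270
  LT 270: heading 270 -> 180
  RT 180: heading 180 -> 0
  -- iteration 2/3 --
  LT 270: heading 0 -> 270
  LT 270: heading 270 -> 180
  RT 180: heading 180 -> 0
  -- iteration 3/3 --
  LT 270: heading 0 -> 270
  LT 270: heading 270 -> 180
  RT 180: heading 180 -> 0
]
FD 16: (13,6) -> (29,6) [heading=0, move]
PD: pen down
FD 2: (29,6) -> (31,6) [heading=0, draw]
RT 90: heading 0 -> 270
Final: pos=(31,6), heading=270, 2 segment(s) drawn
Segments drawn: 2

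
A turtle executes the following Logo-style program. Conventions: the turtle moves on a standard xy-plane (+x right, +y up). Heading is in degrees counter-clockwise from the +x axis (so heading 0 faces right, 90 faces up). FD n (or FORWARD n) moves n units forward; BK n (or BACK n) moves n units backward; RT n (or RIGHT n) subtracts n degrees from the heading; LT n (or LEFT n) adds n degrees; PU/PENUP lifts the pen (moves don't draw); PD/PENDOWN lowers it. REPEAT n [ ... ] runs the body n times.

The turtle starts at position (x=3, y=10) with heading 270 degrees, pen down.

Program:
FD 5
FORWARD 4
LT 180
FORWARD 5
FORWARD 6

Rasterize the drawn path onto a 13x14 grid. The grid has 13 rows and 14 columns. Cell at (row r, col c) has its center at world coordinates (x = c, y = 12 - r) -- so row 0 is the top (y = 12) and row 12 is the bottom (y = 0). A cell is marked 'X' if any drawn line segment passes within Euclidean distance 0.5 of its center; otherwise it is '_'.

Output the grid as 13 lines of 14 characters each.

Segment 0: (3,10) -> (3,5)
Segment 1: (3,5) -> (3,1)
Segment 2: (3,1) -> (3,6)
Segment 3: (3,6) -> (3,12)

Answer: ___X__________
___X__________
___X__________
___X__________
___X__________
___X__________
___X__________
___X__________
___X__________
___X__________
___X__________
___X__________
______________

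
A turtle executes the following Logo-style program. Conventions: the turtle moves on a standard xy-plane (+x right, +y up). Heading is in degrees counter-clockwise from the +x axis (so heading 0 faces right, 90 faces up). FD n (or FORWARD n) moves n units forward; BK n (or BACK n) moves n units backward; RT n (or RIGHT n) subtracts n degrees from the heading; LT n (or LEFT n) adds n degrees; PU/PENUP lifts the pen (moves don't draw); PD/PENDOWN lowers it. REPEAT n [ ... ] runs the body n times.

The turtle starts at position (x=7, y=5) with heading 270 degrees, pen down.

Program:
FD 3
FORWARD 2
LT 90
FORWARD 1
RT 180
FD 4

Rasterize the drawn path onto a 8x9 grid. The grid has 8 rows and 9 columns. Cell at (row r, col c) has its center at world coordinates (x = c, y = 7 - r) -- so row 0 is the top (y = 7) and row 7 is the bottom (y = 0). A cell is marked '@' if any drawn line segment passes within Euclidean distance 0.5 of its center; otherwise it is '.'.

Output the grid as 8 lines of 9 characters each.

Segment 0: (7,5) -> (7,2)
Segment 1: (7,2) -> (7,0)
Segment 2: (7,0) -> (8,-0)
Segment 3: (8,-0) -> (4,0)

Answer: .........
.........
.......@.
.......@.
.......@.
.......@.
.......@.
....@@@@@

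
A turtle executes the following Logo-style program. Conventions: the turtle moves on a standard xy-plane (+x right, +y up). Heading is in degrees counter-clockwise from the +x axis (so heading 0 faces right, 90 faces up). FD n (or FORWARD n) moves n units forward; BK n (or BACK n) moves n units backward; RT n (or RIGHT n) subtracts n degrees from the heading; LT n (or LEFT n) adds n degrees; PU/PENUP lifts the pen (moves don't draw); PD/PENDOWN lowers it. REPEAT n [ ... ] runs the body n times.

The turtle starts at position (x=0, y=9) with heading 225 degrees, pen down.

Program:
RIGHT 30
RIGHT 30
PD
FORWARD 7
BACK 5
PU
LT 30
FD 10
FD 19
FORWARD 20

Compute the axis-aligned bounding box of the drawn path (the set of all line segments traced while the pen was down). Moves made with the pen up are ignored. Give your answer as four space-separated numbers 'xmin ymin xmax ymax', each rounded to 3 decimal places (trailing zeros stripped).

Answer: -6.761 9 0 10.812

Derivation:
Executing turtle program step by step:
Start: pos=(0,9), heading=225, pen down
RT 30: heading 225 -> 195
RT 30: heading 195 -> 165
PD: pen down
FD 7: (0,9) -> (-6.761,10.812) [heading=165, draw]
BK 5: (-6.761,10.812) -> (-1.932,9.518) [heading=165, draw]
PU: pen up
LT 30: heading 165 -> 195
FD 10: (-1.932,9.518) -> (-11.591,6.929) [heading=195, move]
FD 19: (-11.591,6.929) -> (-29.944,2.012) [heading=195, move]
FD 20: (-29.944,2.012) -> (-49.262,-3.164) [heading=195, move]
Final: pos=(-49.262,-3.164), heading=195, 2 segment(s) drawn

Segment endpoints: x in {-6.761, -1.932, 0}, y in {9, 9.518, 10.812}
xmin=-6.761, ymin=9, xmax=0, ymax=10.812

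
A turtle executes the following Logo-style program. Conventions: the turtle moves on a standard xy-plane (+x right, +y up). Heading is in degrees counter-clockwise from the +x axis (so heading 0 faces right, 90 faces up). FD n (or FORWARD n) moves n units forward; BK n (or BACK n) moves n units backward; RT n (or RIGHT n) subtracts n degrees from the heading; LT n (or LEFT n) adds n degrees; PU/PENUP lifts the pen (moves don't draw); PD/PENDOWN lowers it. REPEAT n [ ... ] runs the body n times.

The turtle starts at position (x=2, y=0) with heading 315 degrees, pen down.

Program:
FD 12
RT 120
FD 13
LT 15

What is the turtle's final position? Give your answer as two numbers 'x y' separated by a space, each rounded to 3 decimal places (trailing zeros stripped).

Executing turtle program step by step:
Start: pos=(2,0), heading=315, pen down
FD 12: (2,0) -> (10.485,-8.485) [heading=315, draw]
RT 120: heading 315 -> 195
FD 13: (10.485,-8.485) -> (-2.072,-11.85) [heading=195, draw]
LT 15: heading 195 -> 210
Final: pos=(-2.072,-11.85), heading=210, 2 segment(s) drawn

Answer: -2.072 -11.85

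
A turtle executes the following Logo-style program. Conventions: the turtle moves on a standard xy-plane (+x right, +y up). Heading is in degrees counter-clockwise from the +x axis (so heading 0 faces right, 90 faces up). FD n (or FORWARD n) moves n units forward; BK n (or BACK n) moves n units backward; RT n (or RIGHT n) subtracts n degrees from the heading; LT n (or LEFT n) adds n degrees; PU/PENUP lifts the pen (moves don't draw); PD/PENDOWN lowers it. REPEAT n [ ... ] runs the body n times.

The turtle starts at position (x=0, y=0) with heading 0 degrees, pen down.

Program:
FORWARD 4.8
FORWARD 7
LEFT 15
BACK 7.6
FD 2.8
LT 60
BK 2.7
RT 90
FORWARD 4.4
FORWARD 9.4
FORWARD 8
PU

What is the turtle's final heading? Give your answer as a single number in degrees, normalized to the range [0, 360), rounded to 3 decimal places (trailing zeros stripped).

Answer: 345

Derivation:
Executing turtle program step by step:
Start: pos=(0,0), heading=0, pen down
FD 4.8: (0,0) -> (4.8,0) [heading=0, draw]
FD 7: (4.8,0) -> (11.8,0) [heading=0, draw]
LT 15: heading 0 -> 15
BK 7.6: (11.8,0) -> (4.459,-1.967) [heading=15, draw]
FD 2.8: (4.459,-1.967) -> (7.164,-1.242) [heading=15, draw]
LT 60: heading 15 -> 75
BK 2.7: (7.164,-1.242) -> (6.465,-3.85) [heading=75, draw]
RT 90: heading 75 -> 345
FD 4.4: (6.465,-3.85) -> (10.715,-4.989) [heading=345, draw]
FD 9.4: (10.715,-4.989) -> (19.795,-7.422) [heading=345, draw]
FD 8: (19.795,-7.422) -> (27.522,-9.493) [heading=345, draw]
PU: pen up
Final: pos=(27.522,-9.493), heading=345, 8 segment(s) drawn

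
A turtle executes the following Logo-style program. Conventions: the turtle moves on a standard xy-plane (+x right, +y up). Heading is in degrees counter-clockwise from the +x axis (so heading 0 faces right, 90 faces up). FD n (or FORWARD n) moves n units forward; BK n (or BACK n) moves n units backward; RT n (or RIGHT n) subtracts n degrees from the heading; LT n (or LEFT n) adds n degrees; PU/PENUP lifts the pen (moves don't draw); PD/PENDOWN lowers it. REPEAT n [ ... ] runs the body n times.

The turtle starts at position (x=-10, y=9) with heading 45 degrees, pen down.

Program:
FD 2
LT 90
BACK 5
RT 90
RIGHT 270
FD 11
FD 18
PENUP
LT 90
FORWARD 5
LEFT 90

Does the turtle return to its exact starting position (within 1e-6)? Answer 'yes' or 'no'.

Executing turtle program step by step:
Start: pos=(-10,9), heading=45, pen down
FD 2: (-10,9) -> (-8.586,10.414) [heading=45, draw]
LT 90: heading 45 -> 135
BK 5: (-8.586,10.414) -> (-5.05,6.879) [heading=135, draw]
RT 90: heading 135 -> 45
RT 270: heading 45 -> 135
FD 11: (-5.05,6.879) -> (-12.828,14.657) [heading=135, draw]
FD 18: (-12.828,14.657) -> (-25.556,27.385) [heading=135, draw]
PU: pen up
LT 90: heading 135 -> 225
FD 5: (-25.556,27.385) -> (-29.092,23.849) [heading=225, move]
LT 90: heading 225 -> 315
Final: pos=(-29.092,23.849), heading=315, 4 segment(s) drawn

Start position: (-10, 9)
Final position: (-29.092, 23.849)
Distance = 24.187; >= 1e-6 -> NOT closed

Answer: no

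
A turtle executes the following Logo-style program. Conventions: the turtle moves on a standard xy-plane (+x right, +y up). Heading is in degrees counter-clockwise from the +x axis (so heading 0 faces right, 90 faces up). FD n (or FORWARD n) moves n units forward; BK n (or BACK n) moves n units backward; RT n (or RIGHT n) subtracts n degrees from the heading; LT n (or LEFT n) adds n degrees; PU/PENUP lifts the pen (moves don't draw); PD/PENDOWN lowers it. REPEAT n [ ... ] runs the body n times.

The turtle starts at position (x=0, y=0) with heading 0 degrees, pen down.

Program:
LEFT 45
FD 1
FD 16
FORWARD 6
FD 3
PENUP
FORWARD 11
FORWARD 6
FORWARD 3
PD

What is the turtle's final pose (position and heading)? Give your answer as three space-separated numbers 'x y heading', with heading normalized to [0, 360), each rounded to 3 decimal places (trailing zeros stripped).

Answer: 32.527 32.527 45

Derivation:
Executing turtle program step by step:
Start: pos=(0,0), heading=0, pen down
LT 45: heading 0 -> 45
FD 1: (0,0) -> (0.707,0.707) [heading=45, draw]
FD 16: (0.707,0.707) -> (12.021,12.021) [heading=45, draw]
FD 6: (12.021,12.021) -> (16.263,16.263) [heading=45, draw]
FD 3: (16.263,16.263) -> (18.385,18.385) [heading=45, draw]
PU: pen up
FD 11: (18.385,18.385) -> (26.163,26.163) [heading=45, move]
FD 6: (26.163,26.163) -> (30.406,30.406) [heading=45, move]
FD 3: (30.406,30.406) -> (32.527,32.527) [heading=45, move]
PD: pen down
Final: pos=(32.527,32.527), heading=45, 4 segment(s) drawn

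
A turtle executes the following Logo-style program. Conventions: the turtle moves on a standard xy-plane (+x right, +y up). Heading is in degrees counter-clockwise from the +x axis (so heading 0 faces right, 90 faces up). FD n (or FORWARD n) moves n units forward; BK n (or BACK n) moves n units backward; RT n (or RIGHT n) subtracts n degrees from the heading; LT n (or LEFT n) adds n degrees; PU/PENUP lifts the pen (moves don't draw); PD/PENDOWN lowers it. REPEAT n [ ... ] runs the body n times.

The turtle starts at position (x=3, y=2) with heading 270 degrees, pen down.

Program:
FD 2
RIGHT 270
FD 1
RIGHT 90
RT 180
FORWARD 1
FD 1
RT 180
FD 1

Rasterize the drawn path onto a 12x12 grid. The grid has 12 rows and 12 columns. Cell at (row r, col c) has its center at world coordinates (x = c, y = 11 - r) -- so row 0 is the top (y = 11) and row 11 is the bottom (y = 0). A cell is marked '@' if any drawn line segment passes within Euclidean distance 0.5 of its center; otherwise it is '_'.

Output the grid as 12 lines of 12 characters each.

Segment 0: (3,2) -> (3,0)
Segment 1: (3,0) -> (4,0)
Segment 2: (4,0) -> (4,1)
Segment 3: (4,1) -> (4,2)
Segment 4: (4,2) -> (4,1)

Answer: ____________
____________
____________
____________
____________
____________
____________
____________
____________
___@@_______
___@@_______
___@@_______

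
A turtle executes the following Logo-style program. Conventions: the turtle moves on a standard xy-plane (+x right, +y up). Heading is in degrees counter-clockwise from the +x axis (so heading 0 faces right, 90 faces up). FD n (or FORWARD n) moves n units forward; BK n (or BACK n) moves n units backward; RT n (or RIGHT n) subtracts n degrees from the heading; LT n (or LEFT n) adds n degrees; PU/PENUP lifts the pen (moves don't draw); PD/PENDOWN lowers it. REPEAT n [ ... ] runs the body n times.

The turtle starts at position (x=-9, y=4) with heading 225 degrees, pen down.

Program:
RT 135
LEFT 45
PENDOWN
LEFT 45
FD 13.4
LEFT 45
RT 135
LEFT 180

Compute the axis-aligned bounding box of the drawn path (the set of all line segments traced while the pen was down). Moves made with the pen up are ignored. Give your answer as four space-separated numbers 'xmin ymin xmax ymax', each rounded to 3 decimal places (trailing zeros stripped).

Answer: -22.4 4 -9 4

Derivation:
Executing turtle program step by step:
Start: pos=(-9,4), heading=225, pen down
RT 135: heading 225 -> 90
LT 45: heading 90 -> 135
PD: pen down
LT 45: heading 135 -> 180
FD 13.4: (-9,4) -> (-22.4,4) [heading=180, draw]
LT 45: heading 180 -> 225
RT 135: heading 225 -> 90
LT 180: heading 90 -> 270
Final: pos=(-22.4,4), heading=270, 1 segment(s) drawn

Segment endpoints: x in {-22.4, -9}, y in {4, 4}
xmin=-22.4, ymin=4, xmax=-9, ymax=4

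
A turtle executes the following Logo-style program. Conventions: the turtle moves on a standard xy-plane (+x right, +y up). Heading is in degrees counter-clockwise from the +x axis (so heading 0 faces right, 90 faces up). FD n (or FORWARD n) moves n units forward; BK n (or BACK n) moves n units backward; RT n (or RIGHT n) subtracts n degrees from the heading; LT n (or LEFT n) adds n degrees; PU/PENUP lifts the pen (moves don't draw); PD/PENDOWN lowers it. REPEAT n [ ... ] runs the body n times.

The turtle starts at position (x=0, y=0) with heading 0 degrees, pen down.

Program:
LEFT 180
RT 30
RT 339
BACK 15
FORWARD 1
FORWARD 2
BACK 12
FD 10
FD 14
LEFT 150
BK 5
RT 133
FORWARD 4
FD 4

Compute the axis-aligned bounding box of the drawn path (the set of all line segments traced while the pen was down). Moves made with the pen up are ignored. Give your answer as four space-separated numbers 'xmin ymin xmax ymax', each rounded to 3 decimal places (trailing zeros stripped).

Executing turtle program step by step:
Start: pos=(0,0), heading=0, pen down
LT 180: heading 0 -> 180
RT 30: heading 180 -> 150
RT 339: heading 150 -> 171
BK 15: (0,0) -> (14.815,-2.347) [heading=171, draw]
FD 1: (14.815,-2.347) -> (13.828,-2.19) [heading=171, draw]
FD 2: (13.828,-2.19) -> (11.852,-1.877) [heading=171, draw]
BK 12: (11.852,-1.877) -> (23.705,-3.754) [heading=171, draw]
FD 10: (23.705,-3.754) -> (13.828,-2.19) [heading=171, draw]
FD 14: (13.828,-2.19) -> (0,0) [heading=171, draw]
LT 150: heading 171 -> 321
BK 5: (0,0) -> (-3.886,3.147) [heading=321, draw]
RT 133: heading 321 -> 188
FD 4: (-3.886,3.147) -> (-7.847,2.59) [heading=188, draw]
FD 4: (-7.847,2.59) -> (-11.808,2.033) [heading=188, draw]
Final: pos=(-11.808,2.033), heading=188, 9 segment(s) drawn

Segment endpoints: x in {-11.808, -7.847, -3.886, 0, 0, 11.852, 13.828, 13.828, 14.815, 23.705}, y in {-3.754, -2.347, -2.19, -1.877, 0, 2.033, 2.59, 3.147}
xmin=-11.808, ymin=-3.754, xmax=23.705, ymax=3.147

Answer: -11.808 -3.754 23.705 3.147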